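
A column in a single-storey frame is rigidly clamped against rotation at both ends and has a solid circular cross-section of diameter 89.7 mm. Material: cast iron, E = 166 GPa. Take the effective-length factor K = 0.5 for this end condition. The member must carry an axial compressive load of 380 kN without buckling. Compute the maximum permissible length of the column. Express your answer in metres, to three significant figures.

L_max ≈ 7.40 m

I = πd⁴/64 = π×89.7⁴/64 = 3.178×10^6 mm⁴
I = 3.178×10^-6 m⁴
At the buckling limit P_cr = P = 3.800×10^5 N
From P_cr = π²EI/(K·L)²:  L = (1/K)·√(π²EI/P_cr) = (1/0.5)·√(π²×1.66×10^11×3.178×10^-6/3.800×10^5)
L = 7.40 m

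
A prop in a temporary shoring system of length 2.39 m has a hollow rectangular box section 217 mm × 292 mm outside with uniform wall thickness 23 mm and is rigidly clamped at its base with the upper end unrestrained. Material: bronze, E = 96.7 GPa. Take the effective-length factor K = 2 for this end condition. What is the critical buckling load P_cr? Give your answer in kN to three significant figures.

P_cr ≈ 6100 kN

Inner dimensions: h_i = 292 − 2×23 = 246.0 mm, b_i = 217 − 2×23 = 171.0 mm
Weak-axis I_min = (h_o·b_o³ − h_i·b_i³)/12 with b_o = 217, b_i = 171.0 mm (shorter outer/inner sides).
I_min = (292×217³ − 246.0×171.0³)/12 = 1.461×10^8 mm⁴
I = 1.461×10^8 mm⁴ = 1.461×10^-4 m⁴
Effective length L_e = K·L = 2 × 2.39 = 4.780 m
P_cr = π²EI / L_e² = π² × 96.7×10⁹ × 1.461×10^-4 / 4.780² = 6.104×10^6 N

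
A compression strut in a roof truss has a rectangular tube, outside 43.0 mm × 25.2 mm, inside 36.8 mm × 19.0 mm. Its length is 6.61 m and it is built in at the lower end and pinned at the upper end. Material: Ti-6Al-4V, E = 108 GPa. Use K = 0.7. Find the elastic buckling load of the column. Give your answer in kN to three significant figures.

Weak-axis I_min = (h_o·b_o³ − h_i·b_i³)/12 with b_o = 25.2, b_i = 19.00 mm (shorter outer/inner sides).
I_min = (43.0×25.2³ − 36.80×19.00³)/12 = 3.631×10^4 mm⁴
I = 3.631×10^4 mm⁴ = 3.631×10^-8 m⁴
Effective length L_e = K·L = 0.7 × 6.61 = 4.627 m
P_cr = π²EI / L_e² = π² × 108×10⁹ × 3.631×10^-8 / 4.627² = 1.808×10^3 N

P_cr ≈ 1.81 kN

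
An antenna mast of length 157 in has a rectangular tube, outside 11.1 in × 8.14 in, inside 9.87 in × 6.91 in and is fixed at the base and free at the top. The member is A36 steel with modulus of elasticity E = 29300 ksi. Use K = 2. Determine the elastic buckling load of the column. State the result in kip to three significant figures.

Weak-axis I_min = (h_o·b_o³ − h_i·b_i³)/12 with b_o = 8.14, b_i = 6.910 in (shorter outer/inner sides).
I_min = (11.1×8.14³ − 9.870×6.910³)/12 = 227.5 in⁴
Effective length L_e = K·L = 2 × 157 = 314.0 in
P_cr = π²EI / L_e² = π² × 29300×10³ × 227.5 / 314.0² = 6.673×10^5 lb

P_cr ≈ 667 kip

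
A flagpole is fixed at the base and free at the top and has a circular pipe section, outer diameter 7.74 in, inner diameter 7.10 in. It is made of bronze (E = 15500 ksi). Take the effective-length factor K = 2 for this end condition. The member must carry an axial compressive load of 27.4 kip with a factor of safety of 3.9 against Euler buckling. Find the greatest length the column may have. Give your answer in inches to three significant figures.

L_max ≈ 136 in

d_o = 7.74 in, d_i = 7.10 in
I = π(d_o⁴ − d_i⁴)/64 = π(7.74⁴ − 7.100⁴)/64 = 51.43 in⁴
Required critical load P_cr = n·P = 3.9 × 27.4 = 106.9 kip = 1.069×10^5 lb
From P_cr = π²EI/(K·L)²:  L = (1/K)·√(π²EI/P_cr) = (1/2)·√(π²×1.55×10^7×51.43/1.069×10^5)
L = 136 in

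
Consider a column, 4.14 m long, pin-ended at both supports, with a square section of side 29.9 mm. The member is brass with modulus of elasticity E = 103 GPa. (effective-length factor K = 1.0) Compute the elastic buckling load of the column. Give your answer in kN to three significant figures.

I = a⁴/12 = 29.9⁴/12 = 6.660×10^4 mm⁴
I = 6.660×10^4 mm⁴ = 6.660×10^-8 m⁴
Effective length L_e = K·L = 1 × 4.14 = 4.140 m
P_cr = π²EI / L_e² = π² × 103×10⁹ × 6.660×10^-8 / 4.140² = 3.950×10^3 N

P_cr ≈ 3.95 kN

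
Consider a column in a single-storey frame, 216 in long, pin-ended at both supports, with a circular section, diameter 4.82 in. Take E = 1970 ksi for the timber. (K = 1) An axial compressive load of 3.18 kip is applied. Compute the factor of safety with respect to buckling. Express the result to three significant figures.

I = πd⁴/64 = π×4.82⁴/64 = 26.49 in⁴
Effective length L_e = K·L = 1 × 216 = 216.0 in
P_cr = π²EI / L_e² = π² × 1970×10³ × 26.49 / 216.0² = 1.104×10^4 lb
Factor of safety n = P_cr / P = 11.041 / 3.18 = 3.47

n ≈ 3.47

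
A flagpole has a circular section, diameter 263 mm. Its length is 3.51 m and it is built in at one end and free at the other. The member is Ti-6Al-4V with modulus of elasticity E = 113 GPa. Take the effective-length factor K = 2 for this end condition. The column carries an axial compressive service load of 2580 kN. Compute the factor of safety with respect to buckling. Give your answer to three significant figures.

I = πd⁴/64 = π×263⁴/64 = 2.349×10^8 mm⁴
I = 2.349×10^8 mm⁴ = 2.349×10^-4 m⁴
Effective length L_e = K·L = 2 × 3.51 = 7.020 m
P_cr = π²EI / L_e² = π² × 113×10⁹ × 2.349×10^-4 / 7.020² = 5.315×10^6 N
Factor of safety n = P_cr / P = 5314.9 / 2580 = 2.06

n ≈ 2.06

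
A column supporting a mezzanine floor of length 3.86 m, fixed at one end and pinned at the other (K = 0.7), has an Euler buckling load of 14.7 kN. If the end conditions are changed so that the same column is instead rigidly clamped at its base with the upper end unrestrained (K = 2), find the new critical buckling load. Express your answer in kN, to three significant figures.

P_cr ∝ 1/K², so P_cr,new = P_cr,old × (K_old/K_new)² = 14.7 × (0.7/2)²
= 14.7 × 0.1225 = 1.80 kN

P_cr ≈ 1.80 kN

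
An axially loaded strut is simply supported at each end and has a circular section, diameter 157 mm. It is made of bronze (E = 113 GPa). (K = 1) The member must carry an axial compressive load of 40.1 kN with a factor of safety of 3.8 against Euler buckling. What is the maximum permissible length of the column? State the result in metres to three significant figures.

L_max ≈ 14.8 m

I = πd⁴/64 = π×157⁴/64 = 2.982×10^7 mm⁴
I = 2.982×10^-5 m⁴
Required critical load P_cr = n·P = 3.8 × 40.1 = 152.4 kN = 1.524×10^5 N
From P_cr = π²EI/(K·L)²:  L = (1/K)·√(π²EI/P_cr) = (1/1)·√(π²×1.13×10^11×2.982×10^-5/1.524×10^5)
L = 14.8 m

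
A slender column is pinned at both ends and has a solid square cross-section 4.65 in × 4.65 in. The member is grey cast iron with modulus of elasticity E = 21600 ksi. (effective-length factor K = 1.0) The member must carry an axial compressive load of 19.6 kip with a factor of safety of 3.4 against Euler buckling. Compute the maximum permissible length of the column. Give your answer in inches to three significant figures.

I = a⁴/12 = 4.65⁴/12 = 38.96 in⁴
Required critical load P_cr = n·P = 3.4 × 19.6 = 66.64 kip = 6.664×10^4 lb
From P_cr = π²EI/(K·L)²:  L = (1/K)·√(π²EI/P_cr) = (1/1)·√(π²×2.16×10^7×38.96/6.664×10^4)
L = 353 in

L_max ≈ 353 in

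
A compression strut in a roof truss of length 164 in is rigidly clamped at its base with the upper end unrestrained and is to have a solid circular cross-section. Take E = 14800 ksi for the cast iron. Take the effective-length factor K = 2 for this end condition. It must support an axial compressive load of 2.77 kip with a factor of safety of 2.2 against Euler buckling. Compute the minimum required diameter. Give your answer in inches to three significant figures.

Required P_cr = n·P = 2.2 × 2.77 = 6.094 kip
L_e = K·L = 2 × 164 = 328.0 in
Required I = P_cr·L_e²/(π²E) = 6.094×10^3 × 328.0² / (π² × 1.48×10^7) = 4.488 in⁴
Solid circle: I = πd⁴/64  ⇒  d = (64I/π)^(1/4) = (64×4.488/π)^(1/4) = 3.09 in

d ≈ 3.09 in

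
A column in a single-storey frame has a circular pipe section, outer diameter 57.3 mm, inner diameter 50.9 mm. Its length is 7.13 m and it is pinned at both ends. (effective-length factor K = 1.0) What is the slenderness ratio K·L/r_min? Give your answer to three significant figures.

λ ≈ 372

d_o = 57.3 mm, d_i = 50.9 mm
I = π(d_o⁴ − d_i⁴)/64 = π(57.3⁴ − 50.90⁴)/64 = 1.997×10^5 mm⁴
A = 543.9 mm²;  r_min = √(I/A) = √(1.997×10^5/543.9) = 19.16 mm
L_e = K·L = 1 × 7.13 m = 7.130 m = 7130.0 mm
λ = L_e / r_min = 7130.0 / 19.16 = 372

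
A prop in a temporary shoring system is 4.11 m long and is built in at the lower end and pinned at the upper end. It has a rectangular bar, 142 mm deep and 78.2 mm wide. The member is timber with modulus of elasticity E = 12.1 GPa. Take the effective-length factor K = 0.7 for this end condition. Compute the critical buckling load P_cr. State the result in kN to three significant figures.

Buckling occurs about the weak axis: I_min = h·b³/12 with b = 78.2 mm (the shorter side).
I_min = 142×78.2³/12 = 5.659×10^6 mm⁴
I = 5.659×10^6 mm⁴ = 5.659×10^-6 m⁴
Effective length L_e = K·L = 0.7 × 4.11 = 2.877 m
P_cr = π²EI / L_e² = π² × 12.1×10⁹ × 5.659×10^-6 / 2.877² = 8.165×10^4 N

P_cr ≈ 81.6 kN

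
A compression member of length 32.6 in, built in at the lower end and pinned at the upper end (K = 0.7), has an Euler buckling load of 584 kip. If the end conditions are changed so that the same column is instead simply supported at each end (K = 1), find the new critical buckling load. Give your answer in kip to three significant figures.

P_cr ∝ 1/K², so P_cr,new = P_cr,old × (K_old/K_new)² = 584 × (0.7/1)²
= 584 × 0.4900 = 286 kip

P_cr ≈ 286 kip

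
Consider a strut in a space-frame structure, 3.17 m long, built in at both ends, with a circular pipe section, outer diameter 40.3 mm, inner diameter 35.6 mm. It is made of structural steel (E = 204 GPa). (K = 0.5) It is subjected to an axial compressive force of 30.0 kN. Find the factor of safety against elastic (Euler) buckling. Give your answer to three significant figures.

d_o = 40.3 mm, d_i = 35.6 mm
I = π(d_o⁴ − d_i⁴)/64 = π(40.3⁴ − 35.60⁴)/64 = 5.063×10^4 mm⁴
I = 5.063×10^4 mm⁴ = 5.063×10^-8 m⁴
Effective length L_e = K·L = 0.5 × 3.17 = 1.585 m
P_cr = π²EI / L_e² = π² × 204×10⁹ × 5.063×10^-8 / 1.585² = 4.058×10^4 N
Factor of safety n = P_cr / P = 40.579 / 30.0 = 1.35

n ≈ 1.35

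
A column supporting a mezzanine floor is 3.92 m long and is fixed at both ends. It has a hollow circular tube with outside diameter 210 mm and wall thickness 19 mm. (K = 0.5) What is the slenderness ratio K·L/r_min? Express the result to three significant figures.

Inner diameter d_i = 210 − 2×19 = 172.0 mm
I = π(d_o⁴ − d_i⁴)/64 = π(210⁴ − 172.0⁴)/64 = 5.250×10^7 mm⁴
A = 1.140×10^4 mm²;  r_min = √(I/A) = √(5.250×10^7/1.140×10^4) = 67.86 mm
L_e = K·L = 0.5 × 3.92 m = 1.960 m = 1960.0 mm
λ = L_e / r_min = 1960.0 / 67.86 = 28.9

λ ≈ 28.9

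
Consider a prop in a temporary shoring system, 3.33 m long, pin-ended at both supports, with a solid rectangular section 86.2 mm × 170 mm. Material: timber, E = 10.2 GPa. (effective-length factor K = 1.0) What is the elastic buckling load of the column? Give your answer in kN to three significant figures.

P_cr ≈ 82.4 kN

Buckling occurs about the weak axis: I_min = h·b³/12 with b = 86.2 mm (the shorter side).
I_min = 170×86.2³/12 = 9.074×10^6 mm⁴
I = 9.074×10^6 mm⁴ = 9.074×10^-6 m⁴
Effective length L_e = K·L = 1 × 3.33 = 3.330 m
P_cr = π²EI / L_e² = π² × 10.2×10⁹ × 9.074×10^-6 / 3.330² = 8.238×10^4 N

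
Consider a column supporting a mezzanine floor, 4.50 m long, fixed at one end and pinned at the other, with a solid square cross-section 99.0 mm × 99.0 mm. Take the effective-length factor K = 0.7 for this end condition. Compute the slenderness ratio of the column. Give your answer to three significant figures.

I = a⁴/12 = 99.0⁴/12 = 8.005×10^6 mm⁴
A = 9.801×10^3 mm²;  r_min = √(I/A) = √(8.005×10^6/9.801×10^3) = 28.58 mm
L_e = K·L = 0.7 × 4.50 m = 3.150 m = 3150.0 mm
λ = L_e / r_min = 3150.0 / 28.58 = 110

λ ≈ 110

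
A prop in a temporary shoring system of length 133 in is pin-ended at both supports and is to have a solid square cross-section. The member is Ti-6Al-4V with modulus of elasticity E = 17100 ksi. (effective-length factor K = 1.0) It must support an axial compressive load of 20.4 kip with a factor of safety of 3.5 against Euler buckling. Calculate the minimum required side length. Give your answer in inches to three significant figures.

Required P_cr = n·P = 3.5 × 20.4 = 71.40 kip
L_e = K·L = 1 × 133 = 133.0 in
Required I = P_cr·L_e²/(π²E) = 7.140×10^4 × 133.0² / (π² × 1.71×10^7) = 7.484 in⁴
Solid square: I = a⁴/12  ⇒  a = (12I)^(1/4) = (12×7.484)^(1/4) = 3.08 in

a ≈ 3.08 in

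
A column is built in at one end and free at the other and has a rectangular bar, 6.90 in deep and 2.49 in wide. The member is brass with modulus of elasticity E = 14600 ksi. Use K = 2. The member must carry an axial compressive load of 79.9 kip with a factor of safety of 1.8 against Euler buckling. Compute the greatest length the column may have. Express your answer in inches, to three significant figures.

L_max ≈ 47.2 in

Buckling occurs about the weak axis: I_min = h·b³/12 with b = 2.49 in (the shorter side).
I_min = 6.90×2.49³/12 = 8.877 in⁴
Required critical load P_cr = n·P = 1.8 × 79.9 = 143.8 kip = 1.438×10^5 lb
From P_cr = π²EI/(K·L)²:  L = (1/K)·√(π²EI/P_cr) = (1/2)·√(π²×1.46×10^7×8.877/1.438×10^5)
L = 47.2 in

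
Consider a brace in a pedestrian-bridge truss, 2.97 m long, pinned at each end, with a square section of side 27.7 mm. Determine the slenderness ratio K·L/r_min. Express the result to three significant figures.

λ ≈ 371

I = a⁴/12 = 27.7⁴/12 = 4.906×10^4 mm⁴
A = 767.3 mm²;  r_min = √(I/A) = √(4.906×10^4/767.3) = 7.996 mm
L_e = K·L = 1 × 2.97 m = 2.970 m = 2970.0 mm
λ = L_e / r_min = 2970.0 / 7.996 = 371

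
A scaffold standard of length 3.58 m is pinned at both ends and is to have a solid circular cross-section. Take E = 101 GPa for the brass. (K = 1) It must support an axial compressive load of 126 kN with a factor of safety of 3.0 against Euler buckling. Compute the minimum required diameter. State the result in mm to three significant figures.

Required P_cr = n·P = 3.0 × 126 = 378.0 kN
L_e = K·L = 1 × 3.58 = 3.580 m
Required I = P_cr·L_e²/(π²E) = 3.780×10^5 × 3.580² / (π² × 1.01×10^11) = 4.860×10^-6 m⁴
I_req = 4.860×10^6 mm⁴
Solid circle: I = πd⁴/64  ⇒  d = (64I/π)^(1/4) = (64×4.860×10^6/π)^(1/4) = 99.8 mm

d ≈ 99.8 mm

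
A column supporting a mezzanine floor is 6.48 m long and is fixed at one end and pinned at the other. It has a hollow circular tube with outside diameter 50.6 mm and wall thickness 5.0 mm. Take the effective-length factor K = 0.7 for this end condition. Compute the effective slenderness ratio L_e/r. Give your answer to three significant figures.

λ ≈ 280

Inner diameter d_i = 50.6 − 2×5.0 = 40.60 mm
I = π(d_o⁴ − d_i⁴)/64 = π(50.6⁴ − 40.60⁴)/64 = 1.884×10^5 mm⁴
A = 716.3 mm²;  r_min = √(I/A) = √(1.884×10^5/716.3) = 16.22 mm
L_e = K·L = 0.7 × 6.48 m = 4.536 m = 4536.0 mm
λ = L_e / r_min = 4536.0 / 16.22 = 280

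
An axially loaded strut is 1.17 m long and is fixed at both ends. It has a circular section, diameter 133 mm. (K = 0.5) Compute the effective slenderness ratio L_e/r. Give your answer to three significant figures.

I = πd⁴/64 = π×133⁴/64 = 1.536×10^7 mm⁴
A = 1.389×10^4 mm²;  r_min = √(I/A) = √(1.536×10^7/1.389×10^4) = 33.25 mm
L_e = K·L = 0.5 × 1.17 m = 0.5850 m = 585.00 mm
λ = L_e / r_min = 585.00 / 33.25 = 17.6

λ ≈ 17.6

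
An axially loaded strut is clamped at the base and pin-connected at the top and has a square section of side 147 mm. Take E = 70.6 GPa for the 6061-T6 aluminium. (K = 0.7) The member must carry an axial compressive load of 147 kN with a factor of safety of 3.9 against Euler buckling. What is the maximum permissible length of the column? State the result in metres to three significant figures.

L_max ≈ 9.82 m

I = a⁴/12 = 147⁴/12 = 3.891×10^7 mm⁴
I = 3.891×10^-5 m⁴
Required critical load P_cr = n·P = 3.9 × 147 = 573.3 kN = 5.733×10^5 N
From P_cr = π²EI/(K·L)²:  L = (1/K)·√(π²EI/P_cr) = (1/0.7)·√(π²×7.06×10^10×3.891×10^-5/5.733×10^5)
L = 9.82 m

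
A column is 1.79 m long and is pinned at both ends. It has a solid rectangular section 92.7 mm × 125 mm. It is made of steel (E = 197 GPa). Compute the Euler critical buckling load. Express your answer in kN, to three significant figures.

Buckling occurs about the weak axis: I_min = h·b³/12 with b = 92.7 mm (the shorter side).
I_min = 125×92.7³/12 = 8.298×10^6 mm⁴
I = 8.298×10^6 mm⁴ = 8.298×10^-6 m⁴
Effective length L_e = K·L = 1 × 1.79 = 1.790 m
P_cr = π²EI / L_e² = π² × 197×10⁹ × 8.298×10^-6 / 1.790² = 5.035×10^6 N

P_cr ≈ 5040 kN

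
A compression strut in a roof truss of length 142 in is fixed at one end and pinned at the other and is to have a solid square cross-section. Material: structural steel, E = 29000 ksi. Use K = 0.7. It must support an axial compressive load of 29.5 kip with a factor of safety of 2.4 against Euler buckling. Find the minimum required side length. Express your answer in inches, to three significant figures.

Required P_cr = n·P = 2.4 × 29.5 = 70.80 kip
L_e = K·L = 0.7 × 142 = 99.40 in
Required I = P_cr·L_e²/(π²E) = 7.080×10^4 × 99.40² / (π² × 2.90×10^7) = 2.444 in⁴
Solid square: I = a⁴/12  ⇒  a = (12I)^(1/4) = (12×2.444)^(1/4) = 2.33 in

a ≈ 2.33 in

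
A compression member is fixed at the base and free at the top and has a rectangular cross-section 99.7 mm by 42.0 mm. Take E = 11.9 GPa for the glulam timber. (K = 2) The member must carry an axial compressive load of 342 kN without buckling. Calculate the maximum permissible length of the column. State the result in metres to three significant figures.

Buckling occurs about the weak axis: I_min = h·b³/12 with b = 42.0 mm (the shorter side).
I_min = 99.7×42.0³/12 = 6.155×10^5 mm⁴
I = 6.155×10^-7 m⁴
At the buckling limit P_cr = P = 3.420×10^5 N
From P_cr = π²EI/(K·L)²:  L = (1/K)·√(π²EI/P_cr) = (1/2)·√(π²×1.19×10^10×6.155×10^-7/3.420×10^5)
L = 0.230 m

L_max ≈ 0.230 m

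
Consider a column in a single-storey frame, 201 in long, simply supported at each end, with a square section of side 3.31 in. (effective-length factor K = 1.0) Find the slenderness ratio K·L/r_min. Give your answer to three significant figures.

λ ≈ 210

For a square r = a/√12 = 3.31/√12 = 0.9555 in
L_e = K·L = 1 × 201 = 201.0 in
λ = L_e / r_min = 201.00 / 0.9555 = 210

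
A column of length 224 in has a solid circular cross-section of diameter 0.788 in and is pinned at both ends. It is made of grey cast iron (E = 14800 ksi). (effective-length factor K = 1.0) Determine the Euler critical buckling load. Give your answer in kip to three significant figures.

I = πd⁴/64 = π×0.788⁴/64 = 1.893×10^-2 in⁴
Effective length L_e = K·L = 1 × 224 = 224.0 in
P_cr = π²EI / L_e² = π² × 14800×10³ × 1.893×10^-2 / 224.0² = 55.10 lb

P_cr ≈ 0.0551 kip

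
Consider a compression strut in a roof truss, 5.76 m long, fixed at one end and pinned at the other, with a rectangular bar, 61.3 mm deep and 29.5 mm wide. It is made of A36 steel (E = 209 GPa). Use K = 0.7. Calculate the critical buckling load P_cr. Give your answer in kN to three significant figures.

Buckling occurs about the weak axis: I_min = h·b³/12 with b = 29.5 mm (the shorter side).
I_min = 61.3×29.5³/12 = 1.311×10^5 mm⁴
I = 1.311×10^5 mm⁴ = 1.311×10^-7 m⁴
Effective length L_e = K·L = 0.7 × 5.76 = 4.032 m
P_cr = π²EI / L_e² = π² × 209×10⁹ × 1.311×10^-7 / 4.032² = 1.664×10^4 N

P_cr ≈ 16.6 kN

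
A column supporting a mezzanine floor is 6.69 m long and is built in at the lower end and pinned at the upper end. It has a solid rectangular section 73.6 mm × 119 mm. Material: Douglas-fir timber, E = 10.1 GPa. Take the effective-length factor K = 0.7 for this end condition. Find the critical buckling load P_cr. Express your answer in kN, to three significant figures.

P_cr ≈ 18.0 kN

Buckling occurs about the weak axis: I_min = h·b³/12 with b = 73.6 mm (the shorter side).
I_min = 119×73.6³/12 = 3.954×10^6 mm⁴
I = 3.954×10^6 mm⁴ = 3.954×10^-6 m⁴
Effective length L_e = K·L = 0.7 × 6.69 = 4.683 m
P_cr = π²EI / L_e² = π² × 10.1×10⁹ × 3.954×10^-6 / 4.683² = 1.797×10^4 N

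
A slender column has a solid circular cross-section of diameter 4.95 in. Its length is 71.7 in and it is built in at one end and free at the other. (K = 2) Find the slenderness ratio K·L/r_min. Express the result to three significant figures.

λ ≈ 116

I = πd⁴/64 = π×4.95⁴/64 = 29.47 in⁴
A = 19.24 in²;  r_min = √(I/A) = √(29.47/19.24) = 1.238 in
L_e = K·L = 2 × 71.7 = 143.4 in
λ = L_e / r_min = 143.40 / 1.238 = 116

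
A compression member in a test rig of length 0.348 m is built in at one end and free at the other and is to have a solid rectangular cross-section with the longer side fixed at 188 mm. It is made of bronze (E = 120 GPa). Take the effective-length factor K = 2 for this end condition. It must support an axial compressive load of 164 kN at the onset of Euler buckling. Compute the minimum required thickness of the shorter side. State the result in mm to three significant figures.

L_e = K·L = 2 × 0.348 = 0.6960 m
Required I = P_cr·L_e²/(π²E) = 1.640×10^5 × 0.6960² / (π² × 1.20×10^11) = 6.708×10^-8 m⁴
I_req = 6.708×10^4 mm⁴
Rectangle, weak axis: I_min = h·b³/12 with h = 188 mm fixed  ⇒  b = (12I/h)^(1/3) = 16.2 mm

b ≈ 16.2 mm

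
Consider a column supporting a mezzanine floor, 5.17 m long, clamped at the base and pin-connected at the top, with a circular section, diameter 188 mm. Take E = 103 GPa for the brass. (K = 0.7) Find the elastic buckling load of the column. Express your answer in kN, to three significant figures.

P_cr ≈ 4760 kN

I = πd⁴/64 = π×188⁴/64 = 6.132×10^7 mm⁴
I = 6.132×10^7 mm⁴ = 6.132×10^-5 m⁴
Effective length L_e = K·L = 0.7 × 5.17 = 3.619 m
P_cr = π²EI / L_e² = π² × 103×10⁹ × 6.132×10^-5 / 3.619² = 4.759×10^6 N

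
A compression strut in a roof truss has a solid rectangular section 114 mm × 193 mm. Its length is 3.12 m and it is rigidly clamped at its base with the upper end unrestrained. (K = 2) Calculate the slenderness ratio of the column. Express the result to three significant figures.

λ ≈ 190

Buckling occurs about the weak axis: I_min = h·b³/12 with b = 114 mm (the shorter side).
I_min = 193×114³/12 = 2.383×10^7 mm⁴
A = 2.200×10^4 mm²;  r_min = √(I/A) = √(2.383×10^7/2.200×10^4) = 32.91 mm
L_e = K·L = 2 × 3.12 m = 6.240 m = 6240.0 mm
λ = L_e / r_min = 6240.0 / 32.91 = 190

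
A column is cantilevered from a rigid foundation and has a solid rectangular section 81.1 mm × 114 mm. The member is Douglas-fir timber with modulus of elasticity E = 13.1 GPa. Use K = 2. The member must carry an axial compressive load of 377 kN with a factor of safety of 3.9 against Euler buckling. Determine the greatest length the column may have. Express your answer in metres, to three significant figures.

L_max ≈ 0.334 m

Buckling occurs about the weak axis: I_min = h·b³/12 with b = 81.1 mm (the shorter side).
I_min = 114×81.1³/12 = 5.067×10^6 mm⁴
I = 5.067×10^-6 m⁴
Required critical load P_cr = n·P = 3.9 × 377 = 1470 kN = 1.470×10^6 N
From P_cr = π²EI/(K·L)²:  L = (1/K)·√(π²EI/P_cr) = (1/2)·√(π²×1.31×10^10×5.067×10^-6/1.470×10^6)
L = 0.334 m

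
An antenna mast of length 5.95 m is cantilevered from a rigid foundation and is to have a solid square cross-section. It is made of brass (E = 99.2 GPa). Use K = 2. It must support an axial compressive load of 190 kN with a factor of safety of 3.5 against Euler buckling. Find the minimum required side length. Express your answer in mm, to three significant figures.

Required P_cr = n·P = 3.5 × 190 = 665.0 kN
L_e = K·L = 2 × 5.95 = 11.90 m
Required I = P_cr·L_e²/(π²E) = 6.650×10^5 × 11.90² / (π² × 9.92×10^10) = 9.618×10^-5 m⁴
I_req = 9.618×10^7 mm⁴
Solid square: I = a⁴/12  ⇒  a = (12I)^(1/4) = (12×9.618×10^7)^(1/4) = 184 mm

a ≈ 184 mm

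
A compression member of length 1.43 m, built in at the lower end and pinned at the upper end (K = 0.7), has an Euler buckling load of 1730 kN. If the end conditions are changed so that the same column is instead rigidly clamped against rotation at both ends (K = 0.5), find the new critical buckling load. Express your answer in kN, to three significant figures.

P_cr ∝ 1/K², so P_cr,new = P_cr,old × (K_old/K_new)² = 1730 × (0.7/0.5)²
= 1730 × 1.960 = 3390 kN

P_cr ≈ 3390 kN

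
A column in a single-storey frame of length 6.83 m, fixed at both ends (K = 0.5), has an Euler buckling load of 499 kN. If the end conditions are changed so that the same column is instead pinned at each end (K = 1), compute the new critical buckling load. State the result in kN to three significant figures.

P_cr ≈ 125 kN

P_cr ∝ 1/K², so P_cr,new = P_cr,old × (K_old/K_new)² = 499 × (0.5/1)²
= 499 × 0.2500 = 125 kN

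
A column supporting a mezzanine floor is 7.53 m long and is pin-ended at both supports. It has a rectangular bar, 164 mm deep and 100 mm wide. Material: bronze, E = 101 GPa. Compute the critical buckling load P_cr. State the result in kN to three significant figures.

Buckling occurs about the weak axis: I_min = h·b³/12 with b = 100 mm (the shorter side).
I_min = 164×100³/12 = 1.367×10^7 mm⁴
I = 1.367×10^7 mm⁴ = 1.367×10^-5 m⁴
Effective length L_e = K·L = 1 × 7.53 = 7.530 m
P_cr = π²EI / L_e² = π² × 101×10⁹ × 1.367×10^-5 / 7.530² = 2.403×10^5 N

P_cr ≈ 240 kN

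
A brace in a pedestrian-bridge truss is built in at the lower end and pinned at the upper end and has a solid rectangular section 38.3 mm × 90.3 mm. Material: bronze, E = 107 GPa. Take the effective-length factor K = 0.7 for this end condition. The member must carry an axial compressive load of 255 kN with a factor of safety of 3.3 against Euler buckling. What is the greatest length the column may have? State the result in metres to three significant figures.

Buckling occurs about the weak axis: I_min = h·b³/12 with b = 38.3 mm (the shorter side).
I_min = 90.3×38.3³/12 = 4.228×10^5 mm⁴
I = 4.228×10^-7 m⁴
Required critical load P_cr = n·P = 3.3 × 255 = 841.5 kN = 8.415×10^5 N
From P_cr = π²EI/(K·L)²:  L = (1/K)·√(π²EI/P_cr) = (1/0.7)·√(π²×1.07×10^11×4.228×10^-7/8.415×10^5)
L = 1.04 m

L_max ≈ 1.04 m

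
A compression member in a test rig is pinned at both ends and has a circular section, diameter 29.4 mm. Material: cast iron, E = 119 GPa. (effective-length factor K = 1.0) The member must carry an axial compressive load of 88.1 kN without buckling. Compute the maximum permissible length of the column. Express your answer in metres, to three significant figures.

I = πd⁴/64 = π×29.4⁴/64 = 3.667×10^4 mm⁴
I = 3.667×10^-8 m⁴
At the buckling limit P_cr = P = 8.810×10^4 N
From P_cr = π²EI/(K·L)²:  L = (1/K)·√(π²EI/P_cr) = (1/1)·√(π²×1.19×10^11×3.667×10^-8/8.810×10^4)
L = 0.699 m

L_max ≈ 0.699 m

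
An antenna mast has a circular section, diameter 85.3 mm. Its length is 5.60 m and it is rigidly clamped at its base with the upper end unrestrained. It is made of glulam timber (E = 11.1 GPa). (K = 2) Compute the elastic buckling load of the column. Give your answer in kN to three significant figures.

P_cr ≈ 2.27 kN

I = πd⁴/64 = π×85.3⁴/64 = 2.599×10^6 mm⁴
I = 2.599×10^6 mm⁴ = 2.599×10^-6 m⁴
Effective length L_e = K·L = 2 × 5.60 = 11.20 m
P_cr = π²EI / L_e² = π² × 11.1×10⁹ × 2.599×10^-6 / 11.20² = 2.270×10^3 N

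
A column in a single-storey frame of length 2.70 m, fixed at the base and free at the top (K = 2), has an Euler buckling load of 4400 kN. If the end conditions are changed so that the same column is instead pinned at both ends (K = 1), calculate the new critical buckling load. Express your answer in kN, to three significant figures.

P_cr ∝ 1/K², so P_cr,new = P_cr,old × (K_old/K_new)² = 4400 × (2/1)²
= 4400 × 4.000 = 17600 kN

P_cr ≈ 17600 kN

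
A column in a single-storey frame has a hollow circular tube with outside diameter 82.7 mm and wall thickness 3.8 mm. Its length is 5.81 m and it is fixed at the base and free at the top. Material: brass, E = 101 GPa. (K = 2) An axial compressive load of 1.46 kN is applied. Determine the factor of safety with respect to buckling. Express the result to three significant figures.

n ≈ 3.71

Inner diameter d_i = 82.7 − 2×3.8 = 75.10 mm
I = π(d_o⁴ − d_i⁴)/64 = π(82.7⁴ − 75.10⁴)/64 = 7.347×10^5 mm⁴
I = 7.347×10^5 mm⁴ = 7.347×10^-7 m⁴
Effective length L_e = K·L = 2 × 5.81 = 11.62 m
P_cr = π²EI / L_e² = π² × 101×10⁹ × 7.347×10^-7 / 11.62² = 5.424×10^3 N
Factor of safety n = P_cr / P = 5.4236 / 1.46 = 3.71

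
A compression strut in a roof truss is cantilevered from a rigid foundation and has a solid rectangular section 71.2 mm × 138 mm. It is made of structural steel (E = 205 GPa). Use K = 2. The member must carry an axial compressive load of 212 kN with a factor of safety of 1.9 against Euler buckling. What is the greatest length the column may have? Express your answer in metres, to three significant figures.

L_max ≈ 2.28 m

Buckling occurs about the weak axis: I_min = h·b³/12 with b = 71.2 mm (the shorter side).
I_min = 138×71.2³/12 = 4.151×10^6 mm⁴
I = 4.151×10^-6 m⁴
Required critical load P_cr = n·P = 1.9 × 212 = 402.8 kN = 4.028×10^5 N
From P_cr = π²EI/(K·L)²:  L = (1/K)·√(π²EI/P_cr) = (1/2)·√(π²×2.05×10^11×4.151×10^-6/4.028×10^5)
L = 2.28 m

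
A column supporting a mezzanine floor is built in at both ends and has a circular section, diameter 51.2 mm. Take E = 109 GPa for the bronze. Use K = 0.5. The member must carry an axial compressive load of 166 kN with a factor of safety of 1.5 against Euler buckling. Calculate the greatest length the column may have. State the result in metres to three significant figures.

L_max ≈ 2.41 m

I = πd⁴/64 = π×51.2⁴/64 = 3.373×10^5 mm⁴
I = 3.373×10^-7 m⁴
Required critical load P_cr = n·P = 1.5 × 166 = 249.0 kN = 2.490×10^5 N
From P_cr = π²EI/(K·L)²:  L = (1/K)·√(π²EI/P_cr) = (1/0.5)·√(π²×1.09×10^11×3.373×10^-7/2.490×10^5)
L = 2.41 m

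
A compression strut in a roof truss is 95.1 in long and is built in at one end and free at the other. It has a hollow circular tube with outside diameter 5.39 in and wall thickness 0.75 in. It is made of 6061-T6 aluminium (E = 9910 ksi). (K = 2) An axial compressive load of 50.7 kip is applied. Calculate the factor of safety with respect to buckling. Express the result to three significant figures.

Inner diameter d_i = 5.39 − 2×0.75 = 3.890 in
I = π(d_o⁴ − d_i⁴)/64 = π(5.39⁴ − 3.890⁴)/64 = 30.19 in⁴
Effective length L_e = K·L = 2 × 95.1 = 190.2 in
P_cr = π²EI / L_e² = π² × 9910×10³ × 30.19 / 190.2² = 8.163×10^4 lb
Factor of safety n = P_cr / P = 81.626 / 50.7 = 1.61

n ≈ 1.61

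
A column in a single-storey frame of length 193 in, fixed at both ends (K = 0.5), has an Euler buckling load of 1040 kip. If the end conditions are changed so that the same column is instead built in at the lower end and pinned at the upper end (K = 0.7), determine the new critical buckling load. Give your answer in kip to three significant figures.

P_cr ≈ 531 kip

P_cr ∝ 1/K², so P_cr,new = P_cr,old × (K_old/K_new)² = 1040 × (0.5/0.7)²
= 1040 × 0.5102 = 531 kip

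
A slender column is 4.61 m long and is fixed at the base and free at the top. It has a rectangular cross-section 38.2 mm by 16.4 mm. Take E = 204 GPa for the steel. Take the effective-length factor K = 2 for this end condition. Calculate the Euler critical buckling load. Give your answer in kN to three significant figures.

P_cr ≈ 0.333 kN

Buckling occurs about the weak axis: I_min = h·b³/12 with b = 16.4 mm (the shorter side).
I_min = 38.2×16.4³/12 = 1.404×10^4 mm⁴
I = 1.404×10^4 mm⁴ = 1.404×10^-8 m⁴
Effective length L_e = K·L = 2 × 4.61 = 9.220 m
P_cr = π²EI / L_e² = π² × 204×10⁹ × 1.404×10^-8 / 9.220² = 332.6 N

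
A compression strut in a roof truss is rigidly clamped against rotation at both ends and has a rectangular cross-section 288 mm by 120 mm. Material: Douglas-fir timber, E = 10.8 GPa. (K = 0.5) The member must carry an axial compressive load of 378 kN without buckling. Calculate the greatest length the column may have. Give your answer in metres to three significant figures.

Buckling occurs about the weak axis: I_min = h·b³/12 with b = 120 mm (the shorter side).
I_min = 288×120³/12 = 4.147×10^7 mm⁴
I = 4.147×10^-5 m⁴
At the buckling limit P_cr = P = 3.780×10^5 N
From P_cr = π²EI/(K·L)²:  L = (1/K)·√(π²EI/P_cr) = (1/0.5)·√(π²×1.08×10^10×4.147×10^-5/3.780×10^5)
L = 6.84 m

L_max ≈ 6.84 m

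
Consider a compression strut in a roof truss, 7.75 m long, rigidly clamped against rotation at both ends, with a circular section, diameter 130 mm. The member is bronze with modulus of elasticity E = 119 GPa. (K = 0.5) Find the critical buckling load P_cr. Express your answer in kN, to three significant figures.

P_cr ≈ 1100 kN

I = πd⁴/64 = π×130⁴/64 = 1.402×10^7 mm⁴
I = 1.402×10^7 mm⁴ = 1.402×10^-5 m⁴
Effective length L_e = K·L = 0.5 × 7.75 = 3.875 m
P_cr = π²EI / L_e² = π² × 119×10⁹ × 1.402×10^-5 / 3.875² = 1.097×10^6 N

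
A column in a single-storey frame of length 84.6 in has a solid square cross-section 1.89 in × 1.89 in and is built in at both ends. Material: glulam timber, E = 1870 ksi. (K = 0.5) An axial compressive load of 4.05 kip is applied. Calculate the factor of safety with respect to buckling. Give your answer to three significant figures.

I = a⁴/12 = 1.89⁴/12 = 1.063 in⁴
Effective length L_e = K·L = 0.5 × 84.6 = 42.30 in
P_cr = π²EI / L_e² = π² × 1870×10³ × 1.063 / 42.30² = 1.097×10^4 lb
Factor of safety n = P_cr / P = 10.968 / 4.05 = 2.71

n ≈ 2.71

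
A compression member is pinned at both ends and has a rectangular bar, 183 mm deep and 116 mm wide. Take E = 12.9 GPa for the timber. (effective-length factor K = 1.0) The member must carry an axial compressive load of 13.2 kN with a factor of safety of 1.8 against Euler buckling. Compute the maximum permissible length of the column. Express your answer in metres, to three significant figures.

Buckling occurs about the weak axis: I_min = h·b³/12 with b = 116 mm (the shorter side).
I_min = 183×116³/12 = 2.380×10^7 mm⁴
I = 2.380×10^-5 m⁴
Required critical load P_cr = n·P = 1.8 × 13.2 = 23.76 kN = 2.376×10^4 N
From P_cr = π²EI/(K·L)²:  L = (1/K)·√(π²EI/P_cr) = (1/1)·√(π²×1.29×10^10×2.380×10^-5/2.376×10^4)
L = 11.3 m

L_max ≈ 11.3 m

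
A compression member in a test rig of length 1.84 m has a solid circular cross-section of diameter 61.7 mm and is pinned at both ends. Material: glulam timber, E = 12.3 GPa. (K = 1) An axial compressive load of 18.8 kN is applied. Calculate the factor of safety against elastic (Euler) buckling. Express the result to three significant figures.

n ≈ 1.36

I = πd⁴/64 = π×61.7⁴/64 = 7.114×10^5 mm⁴
I = 7.114×10^5 mm⁴ = 7.114×10^-7 m⁴
Effective length L_e = K·L = 1 × 1.84 = 1.840 m
P_cr = π²EI / L_e² = π² × 12.3×10⁹ × 7.114×10^-7 / 1.840² = 2.551×10^4 N
Factor of safety n = P_cr / P = 25.508 / 18.8 = 1.36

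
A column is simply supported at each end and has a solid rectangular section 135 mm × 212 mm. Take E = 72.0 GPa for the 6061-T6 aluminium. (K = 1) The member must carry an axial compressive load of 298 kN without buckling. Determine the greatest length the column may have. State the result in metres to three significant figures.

L_max ≈ 10.2 m

Buckling occurs about the weak axis: I_min = h·b³/12 with b = 135 mm (the shorter side).
I_min = 212×135³/12 = 4.347×10^7 mm⁴
I = 4.347×10^-5 m⁴
At the buckling limit P_cr = P = 2.980×10^5 N
From P_cr = π²EI/(K·L)²:  L = (1/K)·√(π²EI/P_cr) = (1/1)·√(π²×7.20×10^10×4.347×10^-5/2.980×10^5)
L = 10.2 m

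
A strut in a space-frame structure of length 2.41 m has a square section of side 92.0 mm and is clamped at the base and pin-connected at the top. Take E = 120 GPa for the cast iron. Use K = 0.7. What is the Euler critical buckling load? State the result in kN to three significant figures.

I = a⁴/12 = 92.0⁴/12 = 5.970×10^6 mm⁴
I = 5.970×10^6 mm⁴ = 5.970×10^-6 m⁴
Effective length L_e = K·L = 0.7 × 2.41 = 1.687 m
P_cr = π²EI / L_e² = π² × 120×10⁹ × 5.970×10^-6 / 1.687² = 2.484×10^6 N

P_cr ≈ 2480 kN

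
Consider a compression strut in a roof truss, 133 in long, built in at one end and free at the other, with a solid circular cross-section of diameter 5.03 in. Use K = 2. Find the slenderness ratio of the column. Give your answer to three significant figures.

I = πd⁴/64 = π×5.03⁴/64 = 31.42 in⁴
A = 19.87 in²;  r_min = √(I/A) = √(31.42/19.87) = 1.258 in
L_e = K·L = 2 × 133 = 266.0 in
λ = L_e / r_min = 266.00 / 1.258 = 212

λ ≈ 212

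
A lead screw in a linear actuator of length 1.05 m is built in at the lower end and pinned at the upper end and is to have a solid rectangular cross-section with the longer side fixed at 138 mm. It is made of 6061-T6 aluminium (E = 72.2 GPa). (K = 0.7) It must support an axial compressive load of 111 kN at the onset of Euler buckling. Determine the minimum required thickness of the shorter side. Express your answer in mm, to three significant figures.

L_e = K·L = 0.7 × 1.05 = 0.7350 m
Required I = P_cr·L_e²/(π²E) = 1.110×10^5 × 0.7350² / (π² × 7.22×10^10) = 8.415×10^-8 m⁴
I_req = 8.415×10^4 mm⁴
Rectangle, weak axis: I_min = h·b³/12 with h = 138 mm fixed  ⇒  b = (12I/h)^(1/3) = 19.4 mm

b ≈ 19.4 mm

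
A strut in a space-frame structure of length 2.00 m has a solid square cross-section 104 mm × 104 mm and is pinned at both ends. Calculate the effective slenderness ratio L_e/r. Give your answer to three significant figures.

λ ≈ 66.6

For a square r = a/√12 = 104/√12 = 30.02 mm
L_e = K·L = 1 × 2.00 m = 2.000 m = 2000.0 mm
λ = L_e / r_min = 2000.0 / 30.02 = 66.6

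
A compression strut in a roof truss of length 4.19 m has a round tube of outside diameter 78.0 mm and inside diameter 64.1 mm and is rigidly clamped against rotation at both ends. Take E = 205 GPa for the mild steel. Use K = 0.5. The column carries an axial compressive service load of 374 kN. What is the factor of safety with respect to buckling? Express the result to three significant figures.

d_o = 78.0 mm, d_i = 64.1 mm
I = π(d_o⁴ − d_i⁴)/64 = π(78.0⁴ − 64.10⁴)/64 = 9.883×10^5 mm⁴
I = 9.883×10^5 mm⁴ = 9.883×10^-7 m⁴
Effective length L_e = K·L = 0.5 × 4.19 = 2.095 m
P_cr = π²EI / L_e² = π² × 205×10⁹ × 9.883×10^-7 / 2.095² = 4.556×10^5 N
Factor of safety n = P_cr / P = 455.57 / 374 = 1.22

n ≈ 1.22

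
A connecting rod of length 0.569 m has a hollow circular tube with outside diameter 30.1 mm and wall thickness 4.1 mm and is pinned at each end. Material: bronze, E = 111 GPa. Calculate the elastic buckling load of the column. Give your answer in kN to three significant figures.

Inner diameter d_i = 30.1 − 2×4.1 = 21.90 mm
I = π(d_o⁴ − d_i⁴)/64 = π(30.1⁴ − 21.90⁴)/64 = 2.900×10^4 mm⁴
I = 2.900×10^4 mm⁴ = 2.900×10^-8 m⁴
Effective length L_e = K·L = 1 × 0.569 = 0.5690 m
P_cr = π²EI / L_e² = π² × 111×10⁹ × 2.900×10^-8 / 0.5690² = 9.814×10^4 N

P_cr ≈ 98.1 kN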